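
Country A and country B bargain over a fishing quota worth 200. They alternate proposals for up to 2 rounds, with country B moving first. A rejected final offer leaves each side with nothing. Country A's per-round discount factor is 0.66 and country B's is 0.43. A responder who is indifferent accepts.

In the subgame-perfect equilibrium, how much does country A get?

Round 2 (country A proposes): rejection yields 0 for country B; country A offers 0 and keeps 200.
Round 1 (country B proposes): country A can get 200 next round, worth 0.66 × 200 = 132 now; country B offers that and keeps 68.

132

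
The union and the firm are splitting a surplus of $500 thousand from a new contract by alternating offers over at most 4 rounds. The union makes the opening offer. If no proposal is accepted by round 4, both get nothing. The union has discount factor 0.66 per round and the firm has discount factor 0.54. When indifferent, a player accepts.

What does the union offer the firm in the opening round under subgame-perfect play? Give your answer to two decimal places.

188.03

Round 4 (the firm proposes): rejection yields 0 for the union; the firm offers 0 and keeps 500.
Round 3 (the union proposes): the firm can get 500 next round, worth 0.54 × 500 = 270 now, so the union offers 270, keeping 230.
Round 2 (the firm proposes): the union can get 230 next round, worth 0.66 × 230 = 151.8 now, so the firm offers 151.8, keeping 348.2.
Round 1 (the union proposes): the firm can get 348.2 next round, worth 0.54 × 348.2 = 188.028 now; the union offers that and keeps 311.972.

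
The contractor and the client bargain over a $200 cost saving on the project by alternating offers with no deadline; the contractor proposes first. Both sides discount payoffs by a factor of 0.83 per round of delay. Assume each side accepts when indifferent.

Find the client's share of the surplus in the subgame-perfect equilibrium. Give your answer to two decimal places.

When the contractor proposes, the client accepts any offer worth at least 0.83 times what the client would get by proposing next round; and vice versa.
This gives x = 200 − 0.83y and y = 200 − 0.83x, where x and y are each side's share when it proposes.
Hence (1 − 0.83·0.83)x = 200(1 − 0.83), i.e. 0.3111·x = 34.
x ≈ 109.2896; the client's share is 200 − x ≈ 90.7104.

90.71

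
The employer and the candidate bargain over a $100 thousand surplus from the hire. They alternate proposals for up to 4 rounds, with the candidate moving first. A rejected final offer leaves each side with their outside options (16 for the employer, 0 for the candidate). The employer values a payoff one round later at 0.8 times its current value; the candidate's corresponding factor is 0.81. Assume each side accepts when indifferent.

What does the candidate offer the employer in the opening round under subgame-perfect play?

67.04

Round 4 (the employer proposes): the candidate will accept anything ≥ 0, so the employer offers 0 and keeps 100.
Round 3 (the candidate proposes): the employer can get 100 next round, worth 0.8 × 100 = 80 now. The candidate offers 80 and keeps 100 − 80 = 20.
Round 2 (the employer proposes): the candidate can get 20 next round, worth 0.81 × 20 = 16.2 now, so the employer offers 16.2, keeping 83.8.
Round 1 (the candidate proposes): the employer can get 83.8 next round, worth 0.8 × 83.8 = 67.04 now. The candidate offers 67.04 and keeps 100 − 67.04 = 32.96.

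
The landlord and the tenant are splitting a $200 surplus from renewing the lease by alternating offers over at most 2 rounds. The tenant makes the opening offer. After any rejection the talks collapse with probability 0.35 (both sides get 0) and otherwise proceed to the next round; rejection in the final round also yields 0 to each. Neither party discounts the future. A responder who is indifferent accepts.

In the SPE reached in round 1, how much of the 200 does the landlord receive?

130

By backward induction:
Round 2 (the landlord proposes): the tenant will accept anything ≥ 0, so the landlord offers 0 and keeps 200.
Round 1 (the tenant proposes): rejecting gives the landlord an expected 0.65 × 200 = 130. The tenant offers 130 and keeps 200 − 130 = 70.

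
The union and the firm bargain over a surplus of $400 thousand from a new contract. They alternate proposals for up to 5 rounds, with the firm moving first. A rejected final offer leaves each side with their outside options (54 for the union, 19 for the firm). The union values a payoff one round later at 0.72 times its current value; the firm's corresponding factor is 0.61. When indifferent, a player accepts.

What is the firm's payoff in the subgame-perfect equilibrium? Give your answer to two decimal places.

Work backward from the last round.
Round 5 (the firm proposes): the union gets 54 if talks fail, so the firm offers 54 and keeps 346.
Round 4 (the union proposes): the firm can get 346 next round, worth 0.61 × 346 = 211.06 now; the union offers that and keeps 188.94.
Round 3 (the firm proposes): the union can get 188.94 next round, worth 0.72 × 188.94 = 136.0368 now, so the firm offers 136.0368, keeping 263.9632.
Round 2 (the union proposes): the firm can get 263.9632 next round, worth 0.61 × 263.9632 = 161.017552 now; the union offers that and keeps 238.982448.
Round 1 (the firm proposes): the union can get 238.982448 next round, worth 0.72 × 238.982448 = 172.06736256 now; the firm offers that and keeps 227.93263744.

227.93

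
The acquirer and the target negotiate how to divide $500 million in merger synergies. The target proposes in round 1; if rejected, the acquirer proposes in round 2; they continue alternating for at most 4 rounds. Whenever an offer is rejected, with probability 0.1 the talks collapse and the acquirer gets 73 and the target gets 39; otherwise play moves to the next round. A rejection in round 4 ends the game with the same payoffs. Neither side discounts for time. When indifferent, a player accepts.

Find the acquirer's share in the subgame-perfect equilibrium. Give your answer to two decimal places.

390.77

Round 4 (the acquirer proposes): the target gets 39 if talks fail, so the acquirer offers 39 and keeps 461.
Round 3 (the target proposes): rejecting gives the acquirer an expected 0.9 × 461 + 0.1 × 73 = 422.2. The target offers 422.2 and keeps 500 − 422.2 = 77.8.
Round 2 (the acquirer proposes): rejecting gives the target an expected 0.9 × 77.8 + 0.1 × 39 = 73.92; the acquirer offers that and keeps 426.08.
Round 1 (the target proposes): rejecting gives the acquirer an expected 0.9 × 426.08 + 0.1 × 73 = 390.772; the target offers that and keeps 109.228.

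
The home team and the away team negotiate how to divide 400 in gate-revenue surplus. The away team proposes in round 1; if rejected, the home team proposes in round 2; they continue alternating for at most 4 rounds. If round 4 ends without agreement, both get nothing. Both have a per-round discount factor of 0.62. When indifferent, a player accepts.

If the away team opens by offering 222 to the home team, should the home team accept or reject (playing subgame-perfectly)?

Accept

Work out the home team's continuation value if the offer is rejected.
Round 4 (the home team proposes): rejection yields 0 for the away team; the home team offers 0 and keeps 400.
Round 3 (the away team proposes): the home team can get 400 next round, worth 0.62 × 400 = 248 now. The away team offers 248 and keeps 400 − 248 = 152.
Round 2 (the home team proposes): the away team can get 152 next round, worth 0.62 × 152 = 94.24 now, so the home team offers 94.24, keeping 305.76.
So by rejecting in round 1, the home team gets 305.76 next round, worth 0.62 × 305.76 = 189.5712 now.
Offer 222 ≥ 189.5712, so the home team accepts.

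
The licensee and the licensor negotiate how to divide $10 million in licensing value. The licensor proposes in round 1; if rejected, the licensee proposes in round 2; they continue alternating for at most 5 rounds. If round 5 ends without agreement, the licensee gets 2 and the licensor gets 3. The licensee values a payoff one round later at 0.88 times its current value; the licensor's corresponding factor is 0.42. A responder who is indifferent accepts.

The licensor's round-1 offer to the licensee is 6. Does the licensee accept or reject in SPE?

Work out the licensee's continuation value if the offer is rejected.
Round 5 (the licensor proposes): the licensee gets 2 if talks fail, so the licensor offers 2 and keeps 8.
Round 4 (the licensee proposes): the licensor can get 8 next round, worth 0.42 × 8 = 3.36 now, so the licensee offers 3.36, keeping 6.64.
Round 3 (the licensor proposes): the licensee can get 6.64 next round, worth 0.88 × 6.64 = 5.8432 now. The licensor offers 5.8432 and keeps 10 − 5.8432 = 4.1568.
Round 2 (the licensee proposes): the licensor can get 4.1568 next round, worth 0.42 × 4.1568 = 1.745856 now. The licensee offers 1.745856 and keeps 10 − 1.745856 = 8.254144.
So by rejecting in round 1, the licensee gets 8.254144 next round, worth 0.88 × 8.254144 = 7.26364672 now.
Offer 6 < 7.26364672, so the licensee rejects.

Reject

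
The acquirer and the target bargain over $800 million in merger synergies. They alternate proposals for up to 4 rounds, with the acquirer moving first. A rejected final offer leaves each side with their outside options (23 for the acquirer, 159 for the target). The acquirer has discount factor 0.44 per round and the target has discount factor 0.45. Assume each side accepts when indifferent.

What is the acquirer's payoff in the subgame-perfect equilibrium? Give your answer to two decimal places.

Solve by backward induction from round 4.
Round 4 (the target proposes): the acquirer gets 23 if talks fail, so the target offers 23 and keeps 777.
Round 3 (the acquirer proposes): the target can get 777 next round, worth 0.45 × 777 = 349.65 now; the acquirer offers that and keeps 450.35.
Round 2 (the target proposes): the acquirer can get 450.35 next round, worth 0.44 × 450.35 = 198.154 now; the target offers that and keeps 601.846.
Round 1 (the acquirer proposes): the target can get 601.846 next round, worth 0.45 × 601.846 = 270.8307 now; the acquirer offers that and keeps 529.1693.

529.17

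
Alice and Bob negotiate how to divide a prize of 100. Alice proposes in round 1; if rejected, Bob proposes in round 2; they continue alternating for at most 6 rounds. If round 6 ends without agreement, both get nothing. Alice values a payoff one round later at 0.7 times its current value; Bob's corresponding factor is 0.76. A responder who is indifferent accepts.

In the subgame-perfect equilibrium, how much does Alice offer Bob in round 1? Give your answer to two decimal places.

Work backward from the last round.
Round 6 (Bob proposes): Alice will accept anything ≥ 0, so Bob offers 0 and keeps 100.
Round 5 (Alice proposes): Bob can get 100 next round, worth 0.76 × 100 = 76 now; Alice offers that and keeps 24.
Round 4 (Bob proposes): Alice can get 24 next round, worth 0.7 × 24 = 16.8 now, so Bob offers 16.8, keeping 83.2.
Round 3 (Alice proposes): Bob can get 83.2 next round, worth 0.76 × 83.2 = 63.232 now. Alice offers 63.232 and keeps 100 − 63.232 = 36.768.
Round 2 (Bob proposes): Alice can get 36.768 next round, worth 0.7 × 36.768 = 25.7376 now. Bob offers 25.7376 and keeps 100 − 25.7376 = 74.2624.
Round 1 (Alice proposes): Bob can get 74.2624 next round, worth 0.76 × 74.2624 = 56.439424 now, so Alice offers 56.439424, keeping 43.560576.

56.44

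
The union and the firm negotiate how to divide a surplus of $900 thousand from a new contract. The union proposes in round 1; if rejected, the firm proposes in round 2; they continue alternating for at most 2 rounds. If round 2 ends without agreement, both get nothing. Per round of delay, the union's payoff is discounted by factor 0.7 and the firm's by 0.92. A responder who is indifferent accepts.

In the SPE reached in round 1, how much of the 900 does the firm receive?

Round 2 (the firm proposes): rejection yields 0 for the union; the firm offers 0 and keeps 900.
Round 1 (the union proposes): the firm can get 900 next round, worth 0.92 × 900 = 828 now; the union offers that and keeps 72.

828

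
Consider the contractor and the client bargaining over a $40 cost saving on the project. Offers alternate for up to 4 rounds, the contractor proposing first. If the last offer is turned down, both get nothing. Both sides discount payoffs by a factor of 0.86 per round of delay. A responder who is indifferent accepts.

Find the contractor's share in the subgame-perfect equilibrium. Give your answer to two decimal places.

9.74

Round 4 (the client proposes): rejection yields 0 for the contractor; the client offers 0 and keeps 40.
Round 3 (the contractor proposes): the client can get 40 next round, worth 0.86 × 40 = 34.4 now, so the contractor offers 34.4, keeping 5.6.
Round 2 (the client proposes): the contractor can get 5.6 next round, worth 0.86 × 5.6 = 4.816 now. The client offers 4.816 and keeps 40 − 4.816 = 35.184.
Round 1 (the contractor proposes): the client can get 35.184 next round, worth 0.86 × 35.184 = 30.25824 now; the contractor offers that and keeps 9.74176.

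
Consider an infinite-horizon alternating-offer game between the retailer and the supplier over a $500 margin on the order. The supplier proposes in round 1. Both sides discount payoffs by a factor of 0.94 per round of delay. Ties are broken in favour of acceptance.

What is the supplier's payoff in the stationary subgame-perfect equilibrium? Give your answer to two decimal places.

In a stationary SPE each proposer offers the other exactly their discounted continuation value.
If the supplier keeps x when proposing and the retailer keeps y when proposing, then x = 500 − 0.94y and y = 500 − 0.94x.
Solving: x = 500(1 − 0.94) / (1 − 0.94·0.94) = 30 / 0.1164 ≈ 257.7320.
The retailer gets 500 − 257.7320 ≈ 242.2680.

257.73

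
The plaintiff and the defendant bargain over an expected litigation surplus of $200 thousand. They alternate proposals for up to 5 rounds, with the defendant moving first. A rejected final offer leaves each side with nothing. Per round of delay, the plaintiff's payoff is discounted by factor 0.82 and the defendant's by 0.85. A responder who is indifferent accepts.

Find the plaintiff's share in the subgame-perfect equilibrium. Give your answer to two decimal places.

41.75

Round 5 (the defendant proposes): rejection yields 0 for the plaintiff; the defendant offers 0 and keeps 200.
Round 4 (the plaintiff proposes): the defendant can get 200 next round, worth 0.85 × 200 = 170 now. The plaintiff offers 170 and keeps 200 − 170 = 30.
Round 3 (the defendant proposes): the plaintiff can get 30 next round, worth 0.82 × 30 = 24.6 now, so the defendant offers 24.6, keeping 175.4.
Round 2 (the plaintiff proposes): the defendant can get 175.4 next round, worth 0.85 × 175.4 = 149.09 now; the plaintiff offers that and keeps 50.91.
Round 1 (the defendant proposes): the plaintiff can get 50.91 next round, worth 0.82 × 50.91 = 41.7462 now, so the defendant offers 41.7462, keeping 158.2538.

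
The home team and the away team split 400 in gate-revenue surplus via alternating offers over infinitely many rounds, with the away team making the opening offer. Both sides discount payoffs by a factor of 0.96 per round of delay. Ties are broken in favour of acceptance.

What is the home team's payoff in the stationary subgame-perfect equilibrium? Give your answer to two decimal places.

195.92

When the away team proposes, the home team accepts any offer worth at least 0.96 times what the home team would get by proposing next round; and vice versa.
This gives x = 400 − 0.96y and y = 400 − 0.96x, where x and y are each side's share when it proposes.
Hence (1 − 0.96·0.96)x = 400(1 − 0.96), i.e. 0.0784·x = 16.
x ≈ 204.0816; the home team's share is 400 − x ≈ 195.9184.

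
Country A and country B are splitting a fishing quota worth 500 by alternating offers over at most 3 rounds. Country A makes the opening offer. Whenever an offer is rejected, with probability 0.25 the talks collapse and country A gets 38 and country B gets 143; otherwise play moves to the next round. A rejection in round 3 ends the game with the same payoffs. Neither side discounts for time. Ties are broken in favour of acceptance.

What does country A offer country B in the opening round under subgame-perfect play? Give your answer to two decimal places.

By backward induction:
Round 3 (country A proposes): country B gets 143 if talks fail, so country A offers 143 and keeps 357.
Round 2 (country B proposes): rejecting gives country A an expected 0.75 × 357 + 0.25 × 38 = 277.25; country B offers that and keeps 222.75.
Round 1 (country A proposes): rejecting gives country B an expected 0.75 × 222.75 + 0.25 × 143 = 202.8125, so country A offers 202.8125, keeping 297.1875.

202.81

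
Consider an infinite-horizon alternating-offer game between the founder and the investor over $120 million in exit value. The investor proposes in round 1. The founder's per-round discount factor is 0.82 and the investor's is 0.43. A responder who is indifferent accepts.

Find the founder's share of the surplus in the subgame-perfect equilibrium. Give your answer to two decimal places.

When the investor proposes, the founder accepts any offer worth at least 0.82 times what the founder would get by proposing next round; and vice versa.
This gives x = 120 − 0.82y and y = 120 − 0.43x, where x and y are each side's share when it proposes.
Hence (1 − 0.82·0.43)x = 120(1 − 0.82), i.e. 0.6474·x = 21.6.
x ≈ 33.3642; the founder's share is 120 − x ≈ 86.6358.

86.64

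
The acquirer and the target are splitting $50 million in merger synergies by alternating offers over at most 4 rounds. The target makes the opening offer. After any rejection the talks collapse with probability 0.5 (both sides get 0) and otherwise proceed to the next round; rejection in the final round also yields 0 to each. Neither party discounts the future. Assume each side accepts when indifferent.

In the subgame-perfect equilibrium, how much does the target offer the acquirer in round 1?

18.75

Round 4 (the acquirer proposes): rejection yields 0 for the target; the acquirer offers 0 and keeps 50.
Round 3 (the target proposes): rejecting gives the acquirer an expected 0.5 × 50 = 25, so the target offers 25, keeping 25.
Round 2 (the acquirer proposes): rejecting gives the target an expected 0.5 × 25 = 12.5, so the acquirer offers 12.5, keeping 37.5.
Round 1 (the target proposes): rejecting gives the acquirer an expected 0.5 × 37.5 = 18.75; the target offers that and keeps 31.25.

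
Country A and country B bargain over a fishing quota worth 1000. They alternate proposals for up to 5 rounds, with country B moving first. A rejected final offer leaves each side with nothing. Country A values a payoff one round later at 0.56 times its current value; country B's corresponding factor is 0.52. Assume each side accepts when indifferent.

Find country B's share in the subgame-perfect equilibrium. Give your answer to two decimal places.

By backward induction:
Round 5 (country B proposes): rejection yields 0 for country A; country B offers 0 and keeps 1000.
Round 4 (country A proposes): country B can get 1000 next round, worth 0.52 × 1000 = 520 now; country A offers that and keeps 480.
Round 3 (country B proposes): country A can get 480 next round, worth 0.56 × 480 = 268.8 now, so country B offers 268.8, keeping 731.2.
Round 2 (country A proposes): country B can get 731.2 next round, worth 0.52 × 731.2 = 380.224 now, so country A offers 380.224, keeping 619.776.
Round 1 (country B proposes): country A can get 619.776 next round, worth 0.56 × 619.776 = 347.07456 now; country B offers that and keeps 652.92544.

652.93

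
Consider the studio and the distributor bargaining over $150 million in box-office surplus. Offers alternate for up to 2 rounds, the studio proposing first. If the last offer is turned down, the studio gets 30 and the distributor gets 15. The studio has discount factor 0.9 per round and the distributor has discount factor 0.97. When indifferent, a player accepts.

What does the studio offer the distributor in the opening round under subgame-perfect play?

116.4

Round 2 (the distributor proposes): the studio gets 30 if talks fail, so the distributor offers 30 and keeps 120.
Round 1 (the studio proposes): the distributor can get 120 next round, worth 0.97 × 120 = 116.4 now. The studio offers 116.4 and keeps 150 − 116.4 = 33.6.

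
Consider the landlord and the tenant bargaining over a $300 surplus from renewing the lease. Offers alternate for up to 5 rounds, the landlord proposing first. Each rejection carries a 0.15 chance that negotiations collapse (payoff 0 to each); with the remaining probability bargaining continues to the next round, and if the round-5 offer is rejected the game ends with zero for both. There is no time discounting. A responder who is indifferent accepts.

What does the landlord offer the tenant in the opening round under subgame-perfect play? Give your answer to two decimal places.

Round 5 (the landlord proposes): rejection yields 0 for the tenant; the landlord offers 0 and keeps 300.
Round 4 (the tenant proposes): rejecting gives the landlord an expected 0.85 × 300 = 255; the tenant offers that and keeps 45.
Round 3 (the landlord proposes): rejecting gives the tenant an expected 0.85 × 45 = 38.25. The landlord offers 38.25 and keeps 300 − 38.25 = 261.75.
Round 2 (the tenant proposes): rejecting gives the landlord an expected 0.85 × 261.75 = 222.4875; the tenant offers that and keeps 77.5125.
Round 1 (the landlord proposes): rejecting gives the tenant an expected 0.85 × 77.5125 = 65.885625, so the landlord offers 65.885625, keeping 234.114375.

65.89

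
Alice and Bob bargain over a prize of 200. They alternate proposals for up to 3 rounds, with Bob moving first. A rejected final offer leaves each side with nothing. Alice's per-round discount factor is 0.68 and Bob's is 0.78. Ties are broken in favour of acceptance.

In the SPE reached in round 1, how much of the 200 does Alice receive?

29.92

Round 3 (Bob proposes): rejection yields 0 for Alice; Bob offers 0 and keeps 200.
Round 2 (Alice proposes): Bob can get 200 next round, worth 0.78 × 200 = 156 now. Alice offers 156 and keeps 200 − 156 = 44.
Round 1 (Bob proposes): Alice can get 44 next round, worth 0.68 × 44 = 29.92 now; Bob offers that and keeps 170.08.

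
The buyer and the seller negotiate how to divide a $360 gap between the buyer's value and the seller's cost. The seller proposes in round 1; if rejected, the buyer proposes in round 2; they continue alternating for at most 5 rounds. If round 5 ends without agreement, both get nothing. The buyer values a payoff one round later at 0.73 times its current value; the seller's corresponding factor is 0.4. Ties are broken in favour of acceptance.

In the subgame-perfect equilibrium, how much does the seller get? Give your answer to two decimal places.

156.28

Round 5 (the seller proposes): rejection yields 0 for the buyer; the seller offers 0 and keeps 360.
Round 4 (the buyer proposes): the seller can get 360 next round, worth 0.4 × 360 = 144 now, so the buyer offers 144, keeping 216.
Round 3 (the seller proposes): the buyer can get 216 next round, worth 0.73 × 216 = 157.68 now; the seller offers that and keeps 202.32.
Round 2 (the buyer proposes): the seller can get 202.32 next round, worth 0.4 × 202.32 = 80.928 now, so the buyer offers 80.928, keeping 279.072.
Round 1 (the seller proposes): the buyer can get 279.072 next round, worth 0.73 × 279.072 = 203.72256 now, so the seller offers 203.72256, keeping 156.27744.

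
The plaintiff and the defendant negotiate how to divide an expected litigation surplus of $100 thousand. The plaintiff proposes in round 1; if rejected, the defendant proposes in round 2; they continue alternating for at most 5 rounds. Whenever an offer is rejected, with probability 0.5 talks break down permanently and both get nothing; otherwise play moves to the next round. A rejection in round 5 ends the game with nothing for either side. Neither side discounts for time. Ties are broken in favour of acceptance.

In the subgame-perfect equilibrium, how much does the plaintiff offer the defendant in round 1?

By backward induction:
Round 5 (the plaintiff proposes): rejection yields 0 for the defendant; the plaintiff offers 0 and keeps 100.
Round 4 (the defendant proposes): rejecting gives the plaintiff an expected 0.5 × 100 = 50. The defendant offers 50 and keeps 100 − 50 = 50.
Round 3 (the plaintiff proposes): rejecting gives the defendant an expected 0.5 × 50 = 25. The plaintiff offers 25 and keeps 100 − 25 = 75.
Round 2 (the defendant proposes): rejecting gives the plaintiff an expected 0.5 × 75 = 37.5, so the defendant offers 37.5, keeping 62.5.
Round 1 (the plaintiff proposes): rejecting gives the defendant an expected 0.5 × 62.5 = 31.25, so the plaintiff offers 31.25, keeping 68.75.

31.25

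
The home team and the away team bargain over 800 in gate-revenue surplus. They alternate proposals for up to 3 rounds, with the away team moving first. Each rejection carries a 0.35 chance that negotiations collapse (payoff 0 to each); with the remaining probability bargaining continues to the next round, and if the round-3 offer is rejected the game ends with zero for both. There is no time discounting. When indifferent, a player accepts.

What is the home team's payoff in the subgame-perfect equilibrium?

By backward induction:
Round 3 (the away team proposes): the home team will accept anything ≥ 0, so the away team offers 0 and keeps 800.
Round 2 (the home team proposes): rejecting gives the away team an expected 0.65 × 800 = 520; the home team offers that and keeps 280.
Round 1 (the away team proposes): rejecting gives the home team an expected 0.65 × 280 = 182. The away team offers 182 and keeps 800 − 182 = 618.

182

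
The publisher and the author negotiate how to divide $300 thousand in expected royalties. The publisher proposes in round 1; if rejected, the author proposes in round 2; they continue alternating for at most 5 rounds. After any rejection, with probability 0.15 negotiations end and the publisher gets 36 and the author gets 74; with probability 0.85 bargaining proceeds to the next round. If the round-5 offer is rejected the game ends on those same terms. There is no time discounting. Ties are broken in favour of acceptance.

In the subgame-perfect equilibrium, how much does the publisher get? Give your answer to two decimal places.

Round 5 (the publisher proposes): the author gets 74 if talks fail, so the publisher offers 74 and keeps 226.
Round 4 (the author proposes): rejecting gives the publisher an expected 0.85 × 226 + 0.15 × 36 = 197.5; the author offers that and keeps 102.5.
Round 3 (the publisher proposes): rejecting gives the author an expected 0.85 × 102.5 + 0.15 × 74 = 98.225. The publisher offers 98.225 and keeps 300 − 98.225 = 201.775.
Round 2 (the author proposes): rejecting gives the publisher an expected 0.85 × 201.775 + 0.15 × 36 = 176.90875, so the author offers 176.90875, keeping 123.09125.
Round 1 (the publisher proposes): rejecting gives the author an expected 0.85 × 123.09125 + 0.15 × 74 = 115.7275625. The publisher offers 115.7275625 and keeps 300 − 115.7275625 = 184.2724375.

184.27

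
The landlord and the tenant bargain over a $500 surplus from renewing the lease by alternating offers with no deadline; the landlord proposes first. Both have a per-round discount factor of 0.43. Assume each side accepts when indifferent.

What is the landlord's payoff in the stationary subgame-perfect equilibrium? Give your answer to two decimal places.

349.65

In a stationary SPE each proposer offers the other exactly their discounted continuation value.
If the landlord keeps x when proposing and the tenant keeps y when proposing, then x = 500 − 0.43y and y = 500 − 0.43x.
Solving: x = 500(1 − 0.43) / (1 − 0.43·0.43) = 285 / 0.8151 ≈ 349.6503.
The tenant gets 500 − 349.6503 ≈ 150.3497.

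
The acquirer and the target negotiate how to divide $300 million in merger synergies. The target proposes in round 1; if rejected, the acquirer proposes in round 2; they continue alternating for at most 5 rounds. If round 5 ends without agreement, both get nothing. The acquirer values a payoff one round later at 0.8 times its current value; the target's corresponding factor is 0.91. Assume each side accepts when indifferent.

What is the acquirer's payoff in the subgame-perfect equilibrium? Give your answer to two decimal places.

Work backward from the last round.
Round 5 (the target proposes): rejection yields 0 for the acquirer; the target offers 0 and keeps 300.
Round 4 (the acquirer proposes): the target can get 300 next round, worth 0.91 × 300 = 273 now. The acquirer offers 273 and keeps 300 − 273 = 27.
Round 3 (the target proposes): the acquirer can get 27 next round, worth 0.8 × 27 = 21.6 now; the target offers that and keeps 278.4.
Round 2 (the acquirer proposes): the target can get 278.4 next round, worth 0.91 × 278.4 = 253.344 now; the acquirer offers that and keeps 46.656.
Round 1 (the target proposes): the acquirer can get 46.656 next round, worth 0.8 × 46.656 = 37.3248 now. The target offers 37.3248 and keeps 300 − 37.3248 = 262.6752.

37.32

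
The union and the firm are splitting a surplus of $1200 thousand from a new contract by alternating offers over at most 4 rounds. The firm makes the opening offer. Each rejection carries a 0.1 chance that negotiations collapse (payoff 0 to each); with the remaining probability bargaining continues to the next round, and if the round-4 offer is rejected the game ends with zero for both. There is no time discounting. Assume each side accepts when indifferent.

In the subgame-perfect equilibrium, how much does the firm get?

217.2

Round 4 (the union proposes): the firm will accept anything ≥ 0, so the union offers 0 and keeps 1200.
Round 3 (the firm proposes): rejecting gives the union an expected 0.9 × 1200 = 1080. The firm offers 1080 and keeps 1200 − 1080 = 120.
Round 2 (the union proposes): rejecting gives the firm an expected 0.9 × 120 = 108. The union offers 108 and keeps 1200 − 108 = 1092.
Round 1 (the firm proposes): rejecting gives the union an expected 0.9 × 1092 = 982.8, so the firm offers 982.8, keeping 217.2.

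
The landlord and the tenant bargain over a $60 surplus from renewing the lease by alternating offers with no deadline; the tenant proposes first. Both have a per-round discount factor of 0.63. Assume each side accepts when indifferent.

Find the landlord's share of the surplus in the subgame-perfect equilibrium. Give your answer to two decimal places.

When the tenant proposes, the landlord accepts any offer worth at least 0.63 times what the landlord would get by proposing next round; and vice versa.
This gives x = 60 − 0.63y and y = 60 − 0.63x, where x and y are each side's share when it proposes.
Hence (1 − 0.63·0.63)x = 60(1 − 0.63), i.e. 0.6031·x = 22.2.
x ≈ 36.8098; the landlord's share is 60 − x ≈ 23.1902.

23.19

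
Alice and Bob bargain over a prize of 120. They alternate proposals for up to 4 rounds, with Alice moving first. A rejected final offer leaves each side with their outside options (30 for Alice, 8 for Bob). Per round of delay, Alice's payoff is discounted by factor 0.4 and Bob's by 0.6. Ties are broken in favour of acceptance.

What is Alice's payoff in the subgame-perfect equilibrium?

Round 4 (Bob proposes): Alice gets 30 if talks fail, so Bob offers 30 and keeps 90.
Round 3 (Alice proposes): Bob can get 90 next round, worth 0.6 × 90 = 54 now, so Alice offers 54, keeping 66.
Round 2 (Bob proposes): Alice can get 66 next round, worth 0.4 × 66 = 26.4 now, so Bob offers 26.4, keeping 93.6.
Round 1 (Alice proposes): Bob can get 93.6 next round, worth 0.6 × 93.6 = 56.16 now. Alice offers 56.16 and keeps 120 − 56.16 = 63.84.

63.84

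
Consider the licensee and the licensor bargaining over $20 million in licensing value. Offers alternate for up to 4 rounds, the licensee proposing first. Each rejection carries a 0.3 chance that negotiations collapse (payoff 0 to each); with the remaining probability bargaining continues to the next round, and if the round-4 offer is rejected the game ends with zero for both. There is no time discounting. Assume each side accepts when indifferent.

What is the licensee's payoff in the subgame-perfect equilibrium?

8.94

Round 4 (the licensor proposes): rejection yields 0 for the licensee; the licensor offers 0 and keeps 20.
Round 3 (the licensee proposes): rejecting gives the licensor an expected 0.7 × 20 = 14; the licensee offers that and keeps 6.
Round 2 (the licensor proposes): rejecting gives the licensee an expected 0.7 × 6 = 4.2, so the licensor offers 4.2, keeping 15.8.
Round 1 (the licensee proposes): rejecting gives the licensor an expected 0.7 × 15.8 = 11.06, so the licensee offers 11.06, keeping 8.94.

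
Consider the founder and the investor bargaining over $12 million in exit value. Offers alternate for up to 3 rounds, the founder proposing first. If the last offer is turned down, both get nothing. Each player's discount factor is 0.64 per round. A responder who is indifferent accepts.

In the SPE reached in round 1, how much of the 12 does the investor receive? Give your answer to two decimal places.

Work backward from the last round.
Round 3 (the founder proposes): rejection yields 0 for the investor; the founder offers 0 and keeps 12.
Round 2 (the investor proposes): the founder can get 12 next round, worth 0.64 × 12 = 7.68 now, so the investor offers 7.68, keeping 4.32.
Round 1 (the founder proposes): the investor can get 4.32 next round, worth 0.64 × 4.32 = 2.7648 now. The founder offers 2.7648 and keeps 12 − 2.7648 = 9.2352.

2.76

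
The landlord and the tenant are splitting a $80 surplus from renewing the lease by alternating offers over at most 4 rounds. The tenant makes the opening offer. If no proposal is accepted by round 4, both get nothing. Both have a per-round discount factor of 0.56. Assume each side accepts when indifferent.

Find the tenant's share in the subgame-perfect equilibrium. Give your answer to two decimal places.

Round 4 (the landlord proposes): the tenant will accept anything ≥ 0, so the landlord offers 0 and keeps 80.
Round 3 (the tenant proposes): the landlord can get 80 next round, worth 0.56 × 80 = 44.8 now; the tenant offers that and keeps 35.2.
Round 2 (the landlord proposes): the tenant can get 35.2 next round, worth 0.56 × 35.2 = 19.712 now. The landlord offers 19.712 and keeps 80 − 19.712 = 60.288.
Round 1 (the tenant proposes): the landlord can get 60.288 next round, worth 0.56 × 60.288 = 33.76128 now, so the tenant offers 33.76128, keeping 46.23872.

46.24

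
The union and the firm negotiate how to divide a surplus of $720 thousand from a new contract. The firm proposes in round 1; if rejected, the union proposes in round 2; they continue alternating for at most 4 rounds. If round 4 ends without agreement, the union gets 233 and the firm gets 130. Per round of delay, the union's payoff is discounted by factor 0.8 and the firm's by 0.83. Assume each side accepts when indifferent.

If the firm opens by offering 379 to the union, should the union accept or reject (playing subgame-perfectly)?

Reject

Work out the union's continuation value if the offer is rejected.
Round 4 (the union proposes): the firm gets 130 if talks fail, so the union offers 130 and keeps 590.
Round 3 (the firm proposes): the union can get 590 next round, worth 0.8 × 590 = 472 now; the firm offers that and keeps 248.
Round 2 (the union proposes): the firm can get 248 next round, worth 0.83 × 248 = 205.84 now; the union offers that and keeps 514.16.
So by rejecting in round 1, the union gets 514.16 next round, worth 0.8 × 514.16 = 411.328 now.
Offer 379 < 411.328, so the union rejects.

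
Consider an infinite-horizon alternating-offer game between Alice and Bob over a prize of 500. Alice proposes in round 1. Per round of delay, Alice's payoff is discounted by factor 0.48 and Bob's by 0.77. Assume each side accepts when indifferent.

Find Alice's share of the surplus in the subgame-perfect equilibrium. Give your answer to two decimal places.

182.42

In a stationary SPE each proposer offers the other exactly their discounted continuation value.
If Alice keeps x when proposing and Bob keeps y when proposing, then x = 500 − 0.77y and y = 500 − 0.48x.
Solving: x = 500(1 − 0.77) / (1 − 0.48·0.77) = 115 / 0.6304 ≈ 182.4239.
Bob gets 500 − 182.4239 ≈ 317.5761.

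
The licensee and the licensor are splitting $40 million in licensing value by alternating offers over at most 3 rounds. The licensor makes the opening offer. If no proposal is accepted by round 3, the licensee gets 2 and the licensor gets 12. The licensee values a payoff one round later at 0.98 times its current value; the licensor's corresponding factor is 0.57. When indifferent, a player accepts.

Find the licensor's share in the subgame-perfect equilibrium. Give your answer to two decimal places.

22.03

By backward induction:
Round 3 (the licensor proposes): the licensee gets 2 if talks fail, so the licensor offers 2 and keeps 38.
Round 2 (the licensee proposes): the licensor can get 38 next round, worth 0.57 × 38 = 21.66 now. The licensee offers 21.66 and keeps 40 − 21.66 = 18.34.
Round 1 (the licensor proposes): the licensee can get 18.34 next round, worth 0.98 × 18.34 = 17.9732 now, so the licensor offers 17.9732, keeping 22.0268.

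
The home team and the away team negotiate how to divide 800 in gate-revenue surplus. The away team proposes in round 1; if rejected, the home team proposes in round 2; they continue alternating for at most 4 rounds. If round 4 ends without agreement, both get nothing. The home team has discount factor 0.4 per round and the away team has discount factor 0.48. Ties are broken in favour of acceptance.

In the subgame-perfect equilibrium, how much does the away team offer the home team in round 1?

227.84

Solve by backward induction from round 4.
Round 4 (the home team proposes): the away team will accept anything ≥ 0, so the home team offers 0 and keeps 800.
Round 3 (the away team proposes): the home team can get 800 next round, worth 0.4 × 800 = 320 now. The away team offers 320 and keeps 800 − 320 = 480.
Round 2 (the home team proposes): the away team can get 480 next round, worth 0.48 × 480 = 230.4 now; the home team offers that and keeps 569.6.
Round 1 (the away team proposes): the home team can get 569.6 next round, worth 0.4 × 569.6 = 227.84 now, so the away team offers 227.84, keeping 572.16.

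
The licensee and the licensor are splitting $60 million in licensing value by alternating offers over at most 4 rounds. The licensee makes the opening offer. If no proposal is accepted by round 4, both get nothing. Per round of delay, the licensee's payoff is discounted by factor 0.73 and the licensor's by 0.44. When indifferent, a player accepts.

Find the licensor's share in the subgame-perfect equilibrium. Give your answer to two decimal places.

15.61

Round 4 (the licensor proposes): the licensee will accept anything ≥ 0, so the licensor offers 0 and keeps 60.
Round 3 (the licensee proposes): the licensor can get 60 next round, worth 0.44 × 60 = 26.4 now. The licensee offers 26.4 and keeps 60 − 26.4 = 33.6.
Round 2 (the licensor proposes): the licensee can get 33.6 next round, worth 0.73 × 33.6 = 24.528 now; the licensor offers that and keeps 35.472.
Round 1 (the licensee proposes): the licensor can get 35.472 next round, worth 0.44 × 35.472 = 15.60768 now. The licensee offers 15.60768 and keeps 60 − 15.60768 = 44.39232.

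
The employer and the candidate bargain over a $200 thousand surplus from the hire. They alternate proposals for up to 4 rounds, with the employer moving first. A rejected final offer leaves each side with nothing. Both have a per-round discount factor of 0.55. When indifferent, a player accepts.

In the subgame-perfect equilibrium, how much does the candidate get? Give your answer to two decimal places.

Round 4 (the candidate proposes): rejection yields 0 for the employer; the candidate offers 0 and keeps 200.
Round 3 (the employer proposes): the candidate can get 200 next round, worth 0.55 × 200 = 110 now; the employer offers that and keeps 90.
Round 2 (the candidate proposes): the employer can get 90 next round, worth 0.55 × 90 = 49.5 now, so the candidate offers 49.5, keeping 150.5.
Round 1 (the employer proposes): the candidate can get 150.5 next round, worth 0.55 × 150.5 = 82.775 now; the employer offers that and keeps 117.225.

82.78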